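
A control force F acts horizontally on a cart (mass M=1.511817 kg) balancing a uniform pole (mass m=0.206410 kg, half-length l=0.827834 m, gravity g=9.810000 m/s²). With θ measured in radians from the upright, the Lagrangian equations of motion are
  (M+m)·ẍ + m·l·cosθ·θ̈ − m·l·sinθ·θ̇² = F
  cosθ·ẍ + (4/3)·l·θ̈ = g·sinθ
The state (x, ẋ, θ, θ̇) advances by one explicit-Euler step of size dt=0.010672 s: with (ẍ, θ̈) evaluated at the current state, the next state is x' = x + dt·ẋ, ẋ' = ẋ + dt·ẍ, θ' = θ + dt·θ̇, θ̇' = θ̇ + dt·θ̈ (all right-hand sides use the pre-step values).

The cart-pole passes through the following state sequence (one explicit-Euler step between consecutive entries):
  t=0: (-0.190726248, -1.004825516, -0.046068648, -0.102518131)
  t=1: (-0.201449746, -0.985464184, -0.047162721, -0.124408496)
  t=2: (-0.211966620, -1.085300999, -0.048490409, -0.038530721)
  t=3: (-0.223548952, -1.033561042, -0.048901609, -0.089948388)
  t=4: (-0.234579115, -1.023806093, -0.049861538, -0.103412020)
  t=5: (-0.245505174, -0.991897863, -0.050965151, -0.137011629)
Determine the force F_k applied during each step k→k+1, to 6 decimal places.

step 0→1:
  ẍ = (ẋ'−ẋ)/dt = (-0.985464184−-1.004825516)/0.010672 = 1.814218
  θ̈ = (θ̇'−θ̇)/dt = (-0.124408496−-0.102518131)/0.010672 = -2.051196
  sinθ=-0.046052, cosθ=0.998939
  F = (M+m)·ẍ + m·l·cosθ·θ̈ − m·l·sinθ·θ̇² = 3.117238 + -0.350123 − -0.000083 = 2.767198
step 1→2:
  ẍ = (ẋ'−ẋ)/dt = (-1.085300999−-0.985464184)/0.010672 = -9.355024
  θ̈ = (θ̇'−θ̇)/dt = (-0.038530721−-0.124408496)/0.010672 = 8.047018
  sinθ=-0.047145, cosθ=0.998888
  F = (M+m)·ẍ + m·l·cosθ·θ̈ − m·l·sinθ·θ̇² = -16.074055 + 1.373491 − -0.000125 = -14.700439
step 2→3:
  ẍ = (ẋ'−ẋ)/dt = (-1.033561042−-1.085300999)/0.010672 = 4.848197
  θ̈ = (θ̇'−θ̇)/dt = (-0.089948388−-0.038530721)/0.010672 = -4.817997
  sinθ=-0.048471, cosθ=0.998825
  F = (M+m)·ẍ + m·l·cosθ·θ̈ − m·l·sinθ·θ̇² = 8.330303 + -0.822299 − -0.000012 = 7.508016
step 3→4:
  ẍ = (ẋ'−ẋ)/dt = (-1.023806093−-1.033561042)/0.010672 = 0.914069
  θ̈ = (θ̇'−θ̇)/dt = (-0.103412020−-0.089948388)/0.010672 = -1.261585
  sinθ=-0.048882, cosθ=0.998805
  F = (M+m)·ẍ + m·l·cosθ·θ̈ − m·l·sinθ·θ̇² = 1.570579 + -0.215313 − -0.000068 = 1.355333
step 4→5:
  ẍ = (ẋ'−ẋ)/dt = (-0.991897863−-1.023806093)/0.010672 = 2.989902
  θ̈ = (θ̇'−θ̇)/dt = (-0.137011629−-0.103412020)/0.010672 = -3.148389
  sinθ=-0.049841, cosθ=0.998757
  F = (M+m)·ẍ + m·l·cosθ·θ̈ − m·l·sinθ·θ̇² = 5.137330 + -0.537307 − -0.000091 = 4.600114

F_0 = 2.767198 N
F_1 = -14.700439 N
F_2 = 7.508016 N
F_3 = 1.355333 N
F_4 = 4.600114 N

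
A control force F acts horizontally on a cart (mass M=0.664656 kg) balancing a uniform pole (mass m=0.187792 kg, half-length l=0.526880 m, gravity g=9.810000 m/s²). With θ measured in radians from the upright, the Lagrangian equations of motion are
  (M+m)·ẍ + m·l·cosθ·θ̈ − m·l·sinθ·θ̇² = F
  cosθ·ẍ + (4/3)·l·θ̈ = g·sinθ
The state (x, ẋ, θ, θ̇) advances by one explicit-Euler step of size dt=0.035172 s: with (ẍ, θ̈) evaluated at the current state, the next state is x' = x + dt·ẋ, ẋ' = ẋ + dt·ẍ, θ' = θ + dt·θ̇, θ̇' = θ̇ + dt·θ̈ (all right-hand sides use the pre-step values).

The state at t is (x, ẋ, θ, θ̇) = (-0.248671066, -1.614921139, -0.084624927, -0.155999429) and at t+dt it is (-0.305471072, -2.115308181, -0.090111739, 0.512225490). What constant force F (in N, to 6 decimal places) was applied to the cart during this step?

ẍ = (ẋ'−ẋ)/dt = (-2.115308181−-1.614921139)/0.035172 = -14.226858
θ̈ = (θ̇'−θ̇)/dt = (0.512225490−-0.155999429)/0.035172 = 18.998775
sinθ=-0.084524, cosθ=0.996421
F = (M+m)·ẍ + m·l·cosθ·θ̈ − m·l·sinθ·θ̇² = -12.127656 + 1.873085 − -0.000204 = -10.254368

F = -10.254368 N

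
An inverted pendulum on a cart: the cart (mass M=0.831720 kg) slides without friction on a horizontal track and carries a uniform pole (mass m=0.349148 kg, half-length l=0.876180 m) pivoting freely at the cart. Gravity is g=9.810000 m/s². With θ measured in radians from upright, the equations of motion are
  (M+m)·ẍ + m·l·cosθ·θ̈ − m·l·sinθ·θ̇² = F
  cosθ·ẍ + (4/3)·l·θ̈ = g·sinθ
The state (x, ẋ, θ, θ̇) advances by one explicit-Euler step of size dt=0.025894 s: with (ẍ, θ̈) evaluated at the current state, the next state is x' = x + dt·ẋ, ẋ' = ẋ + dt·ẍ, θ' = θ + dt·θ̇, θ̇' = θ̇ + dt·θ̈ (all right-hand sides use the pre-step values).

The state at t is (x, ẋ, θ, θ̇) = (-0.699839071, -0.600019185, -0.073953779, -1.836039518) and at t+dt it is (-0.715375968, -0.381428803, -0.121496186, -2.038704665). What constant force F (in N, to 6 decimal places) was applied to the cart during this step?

F = 7.656996 N

ẍ = (ẋ'−ẋ)/dt = (-0.381428803−-0.600019185)/0.025894 = 8.441739
θ̈ = (θ̇'−θ̇)/dt = (-2.038704665−-1.836039518)/0.025894 = -7.826722
sinθ=-0.073886, cosθ=0.997267
F = (M+m)·ẍ + m·l·cosθ·θ̈ − m·l·sinθ·θ̇² = 9.968579 + -2.387779 − -0.076196 = 7.656996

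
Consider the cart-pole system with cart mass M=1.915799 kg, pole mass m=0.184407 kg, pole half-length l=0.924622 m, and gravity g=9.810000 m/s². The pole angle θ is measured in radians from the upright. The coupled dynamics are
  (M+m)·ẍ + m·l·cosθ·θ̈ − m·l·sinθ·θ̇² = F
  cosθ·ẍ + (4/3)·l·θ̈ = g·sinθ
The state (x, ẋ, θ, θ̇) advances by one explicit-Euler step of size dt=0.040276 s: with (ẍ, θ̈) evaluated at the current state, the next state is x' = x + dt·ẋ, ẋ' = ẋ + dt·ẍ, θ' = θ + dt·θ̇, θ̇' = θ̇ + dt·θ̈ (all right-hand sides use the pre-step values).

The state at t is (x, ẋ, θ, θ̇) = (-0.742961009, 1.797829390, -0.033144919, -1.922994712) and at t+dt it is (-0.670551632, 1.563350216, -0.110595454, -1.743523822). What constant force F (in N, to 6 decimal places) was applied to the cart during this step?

F = -11.446738 N

ẍ = (ẋ'−ẋ)/dt = (1.563350216−1.797829390)/0.040276 = -5.821809
θ̈ = (θ̇'−θ̇)/dt = (-1.743523822−-1.922994712)/0.040276 = 4.456026
sinθ=-0.033139, cosθ=0.999451
F = (M+m)·ẍ + m·l·cosθ·θ̈ − m·l·sinθ·θ̇² = -12.226998 + 0.759365 − -0.020895 = -11.446738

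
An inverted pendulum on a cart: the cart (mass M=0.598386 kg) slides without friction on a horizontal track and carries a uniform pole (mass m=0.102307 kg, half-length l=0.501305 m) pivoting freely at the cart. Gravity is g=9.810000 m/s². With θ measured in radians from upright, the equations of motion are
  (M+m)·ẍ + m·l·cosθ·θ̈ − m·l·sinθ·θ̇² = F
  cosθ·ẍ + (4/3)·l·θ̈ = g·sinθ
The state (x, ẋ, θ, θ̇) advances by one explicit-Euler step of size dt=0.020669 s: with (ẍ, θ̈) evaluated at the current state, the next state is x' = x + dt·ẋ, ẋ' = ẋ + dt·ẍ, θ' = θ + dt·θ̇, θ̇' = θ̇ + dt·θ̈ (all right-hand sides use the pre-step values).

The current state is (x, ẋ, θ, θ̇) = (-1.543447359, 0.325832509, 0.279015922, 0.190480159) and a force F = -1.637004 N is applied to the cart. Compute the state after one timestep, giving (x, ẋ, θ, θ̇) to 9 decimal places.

sinθ=0.275409761, cosθ=0.961326928
temp = (F + m·l·θ̇²·sinθ)/(M+m) = (-1.637004 + 0.000512491)/0.700693 = -2.335532835
θ̈ = (g·sinθ − cosθ·temp)/(l·(4/3 − m·cos²θ/(M+m))) = 8.234484390
ẍ = temp − m·l·θ̈·cosθ/(M+m) = -2.914944355
Euler: x'=-1.543447359+0.020669·0.325832509=-1.536712727, ẋ'=0.325832509+0.020669·-2.914944355=0.265583524
       θ'=0.279015922+0.020669·0.190480159=0.282952956, θ̇'=0.190480159+0.020669·8.234484390=0.360678717

(-1.536712727, 0.265583524, 0.282952956, 0.360678717)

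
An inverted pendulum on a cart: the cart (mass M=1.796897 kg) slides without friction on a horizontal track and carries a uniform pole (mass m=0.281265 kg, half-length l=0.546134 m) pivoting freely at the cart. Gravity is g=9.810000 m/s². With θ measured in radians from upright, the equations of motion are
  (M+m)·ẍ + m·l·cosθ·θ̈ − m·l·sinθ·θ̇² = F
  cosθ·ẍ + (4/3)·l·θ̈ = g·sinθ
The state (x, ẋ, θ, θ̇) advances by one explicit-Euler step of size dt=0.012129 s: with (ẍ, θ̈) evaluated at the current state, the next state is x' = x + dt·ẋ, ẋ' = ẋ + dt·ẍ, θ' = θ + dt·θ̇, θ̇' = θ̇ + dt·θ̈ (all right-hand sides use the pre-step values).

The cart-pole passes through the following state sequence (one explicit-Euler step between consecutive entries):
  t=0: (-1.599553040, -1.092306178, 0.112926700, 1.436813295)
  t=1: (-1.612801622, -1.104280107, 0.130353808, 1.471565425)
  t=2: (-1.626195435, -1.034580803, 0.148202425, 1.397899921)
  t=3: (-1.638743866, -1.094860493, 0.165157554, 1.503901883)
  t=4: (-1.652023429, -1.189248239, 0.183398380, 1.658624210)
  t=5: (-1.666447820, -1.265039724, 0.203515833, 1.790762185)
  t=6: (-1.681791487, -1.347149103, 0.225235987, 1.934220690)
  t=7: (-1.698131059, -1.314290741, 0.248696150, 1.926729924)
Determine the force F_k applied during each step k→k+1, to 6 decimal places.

F_0 = -1.650010 N
F_1 = 10.973895 N
F_2 = -9.044790 N
F_3 = -14.296527 N
F_4 = -11.417646 N
F_5 = -12.388698 N
F_6 = 5.409077 N

step 0→1:
  ẍ = (ẋ'−ẋ)/dt = (-1.104280107−-1.092306178)/0.012129 = -0.987215
  θ̈ = (θ̇'−θ̇)/dt = (1.471565425−1.436813295)/0.012129 = 2.865210
  sinθ=0.112687, cosθ=0.993631
  F = (M+m)·ẍ + m·l·cosθ·θ̈ − m·l·sinθ·θ̇² = -2.051592 + 0.437317 − 0.035735 = -1.650010
step 1→2:
  ẍ = (ẋ'−ẋ)/dt = (-1.034580803−-1.104280107)/0.012129 = 5.746500
  θ̈ = (θ̇'−θ̇)/dt = (1.397899921−1.471565425)/0.012129 = -6.073502
  sinθ=0.129985, cosθ=0.991516
  F = (M+m)·ẍ + m·l·cosθ·θ̈ − m·l·sinθ·θ̇² = 11.942159 + -0.925026 − 0.043238 = 10.973895
step 2→3:
  ẍ = (ẋ'−ẋ)/dt = (-1.094860493−-1.034580803)/0.012129 = -4.969881
  θ̈ = (θ̇'−θ̇)/dt = (1.503901883−1.397899921)/0.012129 = 8.739547
  sinθ=0.147661, cosθ=0.989038
  F = (M+m)·ẍ + m·l·cosθ·θ̈ − m·l·sinθ·θ̇² = -10.328218 + 1.327752 − 0.044323 = -9.044790
step 3→4:
  ẍ = (ẋ'−ẋ)/dt = (-1.189248239−-1.094860493)/0.012129 = -7.781989
  θ̈ = (θ̇'−θ̇)/dt = (1.658624210−1.503901883)/0.012129 = 12.756396
  sinθ=0.164408, cosθ=0.986392
  F = (M+m)·ẍ + m·l·cosθ·θ̈ − m·l·sinθ·θ̇² = -16.172234 + 1.932825 − 0.057118 = -14.296527
step 4→5:
  ẍ = (ẋ'−ẋ)/dt = (-1.265039724−-1.189248239)/0.012129 = -6.248783
  θ̈ = (θ̇'−θ̇)/dt = (1.790762185−1.658624210)/0.012129 = 10.894383
  sinθ=0.182372, cosθ=0.983230
  F = (M+m)·ẍ + m·l·cosθ·θ̈ − m·l·sinθ·θ̇² = -12.985983 + 1.645404 − 0.077067 = -11.417646
step 5→6:
  ẍ = (ẋ'−ẋ)/dt = (-1.347149103−-1.265039724)/0.012129 = -6.769674
  θ̈ = (θ̇'−θ̇)/dt = (1.934220690−1.790762185)/0.012129 = 11.827727
  sinθ=0.202114, cosθ=0.979362
  F = (M+m)·ẍ + m·l·cosθ·θ̈ − m·l·sinθ·θ̇² = -14.068480 + 1.779342 − 0.099560 = -12.388698
step 6→7:
  ẍ = (ẋ'−ẋ)/dt = (-1.314290741−-1.347149103)/0.012129 = 2.709074
  θ̈ = (θ̇'−θ̇)/dt = (1.926729924−1.934220690)/0.012129 = -0.617591
  sinθ=0.223336, cosθ=0.974741
  F = (M+m)·ẍ + m·l·cosθ·θ̈ − m·l·sinθ·θ̇² = 5.629895 + -0.092471 − 0.128347 = 5.409077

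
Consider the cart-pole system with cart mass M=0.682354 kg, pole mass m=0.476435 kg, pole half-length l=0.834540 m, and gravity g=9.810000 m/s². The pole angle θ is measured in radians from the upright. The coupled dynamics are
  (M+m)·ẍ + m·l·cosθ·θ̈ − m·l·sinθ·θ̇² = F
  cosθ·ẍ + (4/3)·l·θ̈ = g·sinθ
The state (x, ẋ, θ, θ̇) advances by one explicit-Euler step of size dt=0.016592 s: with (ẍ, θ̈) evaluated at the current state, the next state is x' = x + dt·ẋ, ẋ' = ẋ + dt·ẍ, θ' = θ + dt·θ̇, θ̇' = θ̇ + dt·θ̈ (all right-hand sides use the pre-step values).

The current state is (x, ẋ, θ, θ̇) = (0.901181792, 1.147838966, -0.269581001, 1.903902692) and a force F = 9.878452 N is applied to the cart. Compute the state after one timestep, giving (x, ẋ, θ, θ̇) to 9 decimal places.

(0.920226736, 1.356430265, -0.237991448, 1.684254443)

sinθ=-0.266327594, cosθ=0.963882572
temp = (F + m·l·θ̇²·sinθ)/(M+m) = (9.878452 + -0.383845521)/1.158789 = 8.193559378
θ̈ = (g·sinθ − cosθ·temp)/(l·(4/3 − m·cos²θ/(M+m))) = -13.238202092
ẍ = temp − m·l·θ̈·cosθ/(M+m) = 12.571799599
Euler: x'=0.901181792+0.016592·1.147838966=0.920226736, ẋ'=1.147838966+0.016592·12.571799599=1.356430265
       θ'=-0.269581001+0.016592·1.903902692=-0.237991448, θ̇'=1.903902692+0.016592·-13.238202092=1.684254443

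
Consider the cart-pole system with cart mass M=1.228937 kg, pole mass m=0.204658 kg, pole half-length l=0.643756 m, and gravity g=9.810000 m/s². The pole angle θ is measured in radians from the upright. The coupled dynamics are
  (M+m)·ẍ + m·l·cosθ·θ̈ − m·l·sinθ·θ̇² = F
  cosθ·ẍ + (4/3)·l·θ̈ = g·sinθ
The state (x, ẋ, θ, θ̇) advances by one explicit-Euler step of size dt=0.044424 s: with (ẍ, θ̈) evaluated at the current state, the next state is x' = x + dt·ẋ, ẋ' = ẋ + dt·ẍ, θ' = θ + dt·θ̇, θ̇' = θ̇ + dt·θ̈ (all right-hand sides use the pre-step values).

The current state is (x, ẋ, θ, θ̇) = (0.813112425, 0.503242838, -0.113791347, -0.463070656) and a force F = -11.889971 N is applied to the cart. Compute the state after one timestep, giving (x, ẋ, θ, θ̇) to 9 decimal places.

sinθ=-0.113545935, cosθ=0.993532748
temp = (F + m·l·θ̇²·sinθ)/(M+m) = (-11.889971 + -0.003207865)/1.433595 = -8.296052138
θ̈ = (g·sinθ − cosθ·temp)/(l·(4/3 − m·cos²θ/(M+m))) = 9.286459599
ẍ = temp − m·l·θ̈·cosθ/(M+m) = -9.143974127
Euler: x'=0.813112425+0.044424·0.503242838=0.835468485, ẋ'=0.503242838+0.044424·-9.143974127=0.097030931
       θ'=-0.113791347+0.044424·-0.463070656=-0.134362798, θ̇'=-0.463070656+0.044424·9.286459599=-0.050528975

(0.835468485, 0.097030931, -0.134362798, -0.050528975)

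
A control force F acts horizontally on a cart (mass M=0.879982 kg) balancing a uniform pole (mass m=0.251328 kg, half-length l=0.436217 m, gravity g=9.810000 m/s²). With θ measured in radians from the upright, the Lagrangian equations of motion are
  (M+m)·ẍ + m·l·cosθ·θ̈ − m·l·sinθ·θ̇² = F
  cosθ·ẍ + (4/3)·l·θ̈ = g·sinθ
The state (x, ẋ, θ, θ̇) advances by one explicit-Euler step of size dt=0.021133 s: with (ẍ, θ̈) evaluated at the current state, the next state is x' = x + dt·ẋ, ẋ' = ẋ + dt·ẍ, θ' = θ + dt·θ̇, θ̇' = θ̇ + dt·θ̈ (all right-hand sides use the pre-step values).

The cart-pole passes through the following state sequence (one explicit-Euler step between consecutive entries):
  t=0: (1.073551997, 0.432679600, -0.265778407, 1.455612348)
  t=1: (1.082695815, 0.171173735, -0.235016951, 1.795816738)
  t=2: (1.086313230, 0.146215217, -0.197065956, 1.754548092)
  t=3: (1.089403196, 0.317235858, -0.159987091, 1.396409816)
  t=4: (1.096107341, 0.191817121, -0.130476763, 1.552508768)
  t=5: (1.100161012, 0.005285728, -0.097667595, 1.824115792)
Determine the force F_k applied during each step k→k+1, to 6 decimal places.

step 0→1:
  ẍ = (ẋ'−ẋ)/dt = (0.171173735−0.432679600)/0.021133 = -12.374290
  θ̈ = (θ̇'−θ̇)/dt = (1.795816738−1.455612348)/0.021133 = 16.098253
  sinθ=-0.262660, cosθ=0.964888
  F = (M+m)·ẍ + m·l·cosθ·θ̈ − m·l·sinθ·θ̇² = -13.999158 + 1.702940 − -0.061014 = -12.235204
step 1→2:
  ẍ = (ẋ'−ẋ)/dt = (0.146215217−0.171173735)/0.021133 = -1.181021
  θ̈ = (θ̇'−θ̇)/dt = (1.754548092−1.795816738)/0.021133 = -1.952806
  sinθ=-0.232859, cosθ=0.972510
  F = (M+m)·ẍ + m·l·cosθ·θ̈ − m·l·sinθ·θ̇² = -1.336101 + -0.208208 − -0.082331 = -1.461978
step 2→3:
  ẍ = (ẋ'−ẋ)/dt = (0.317235858−0.146215217)/0.021133 = 8.092587
  θ̈ = (θ̇'−θ̇)/dt = (1.396409816−1.754548092)/0.021133 = -16.946873
  sinθ=-0.195793, cosθ=0.980645
  F = (M+m)·ẍ + m·l·cosθ·θ̈ − m·l·sinθ·θ̇² = 9.155225 + -1.821986 − -0.066080 = 7.399319
step 3→4:
  ẍ = (ẋ'−ẋ)/dt = (0.191817121−0.317235858)/0.021133 = -5.934734
  θ̈ = (θ̇'−θ̇)/dt = (1.552508768−1.396409816)/0.021133 = 7.386502
  sinθ=-0.159305, cosθ=0.987229
  F = (M+m)·ẍ + m·l·cosθ·θ̈ − m·l·sinθ·θ̇² = -6.714024 + 0.799467 − -0.034056 = -5.880501
step 4→5:
  ẍ = (ẋ'−ẋ)/dt = (0.005285728−0.191817121)/0.021133 = -8.826546
  θ̈ = (θ̇'−θ̇)/dt = (1.824115792−1.552508768)/0.021133 = 12.852270
  sinθ=-0.130107, cosθ=0.991500
  F = (M+m)·ẍ + m·l·cosθ·θ̈ − m·l·sinθ·θ̇² = -9.985560 + 1.397063 − -0.034380 = -8.554116

F_0 = -12.235204 N
F_1 = -1.461978 N
F_2 = 7.399319 N
F_3 = -5.880501 N
F_4 = -8.554116 N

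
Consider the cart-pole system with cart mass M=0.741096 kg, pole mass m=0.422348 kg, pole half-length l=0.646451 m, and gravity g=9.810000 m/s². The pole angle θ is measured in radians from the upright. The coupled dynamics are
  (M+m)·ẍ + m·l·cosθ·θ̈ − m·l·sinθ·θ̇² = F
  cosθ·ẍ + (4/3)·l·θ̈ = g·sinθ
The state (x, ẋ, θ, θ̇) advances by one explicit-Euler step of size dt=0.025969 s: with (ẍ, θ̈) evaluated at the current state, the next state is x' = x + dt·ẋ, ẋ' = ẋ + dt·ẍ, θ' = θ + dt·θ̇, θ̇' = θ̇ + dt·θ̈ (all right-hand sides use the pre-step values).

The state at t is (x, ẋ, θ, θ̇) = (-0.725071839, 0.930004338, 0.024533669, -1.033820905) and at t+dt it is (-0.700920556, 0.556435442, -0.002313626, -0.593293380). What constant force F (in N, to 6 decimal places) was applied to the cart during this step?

F = -12.113387 N

ẍ = (ẋ'−ẋ)/dt = (0.556435442−0.930004338)/0.025969 = -14.385186
θ̈ = (θ̇'−θ̇)/dt = (-0.593293380−-1.033820905)/0.025969 = 16.963592
sinθ=0.024531, cosθ=0.999699
F = (M+m)·ẍ + m·l·cosθ·θ̈ − m·l·sinθ·θ̇² = -16.736358 + 4.630130 − 0.007158 = -12.113387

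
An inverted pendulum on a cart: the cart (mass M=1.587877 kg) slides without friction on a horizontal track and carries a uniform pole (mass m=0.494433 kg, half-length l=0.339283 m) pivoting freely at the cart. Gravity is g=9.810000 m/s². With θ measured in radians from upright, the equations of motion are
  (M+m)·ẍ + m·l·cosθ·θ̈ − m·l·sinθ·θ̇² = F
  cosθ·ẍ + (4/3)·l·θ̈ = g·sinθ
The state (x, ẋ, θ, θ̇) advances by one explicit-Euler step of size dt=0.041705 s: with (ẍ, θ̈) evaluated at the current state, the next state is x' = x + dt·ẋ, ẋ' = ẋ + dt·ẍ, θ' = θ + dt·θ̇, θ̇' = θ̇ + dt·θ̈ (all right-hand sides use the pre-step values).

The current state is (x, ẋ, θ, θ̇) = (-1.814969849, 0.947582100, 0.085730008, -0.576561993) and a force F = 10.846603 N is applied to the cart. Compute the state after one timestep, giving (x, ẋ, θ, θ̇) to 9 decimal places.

(-1.775450938, 1.204035766, 0.061684490, -1.063943599)

sinθ=0.085625033, cosθ=0.996327433
temp = (F + m·l·θ̇²·sinθ)/(M+m) = (10.846603 + 0.004774878)/2.082310 = 5.211221133
θ̈ = (g·sinθ − cosθ·temp)/(l·(4/3 − m·cos²θ/(M+m))) = -11.686407046
ẍ = temp − m·l·θ̈·cosθ/(M+m) = 6.149230687
Euler: x'=-1.814969849+0.041705·0.947582100=-1.775450938, ẋ'=0.947582100+0.041705·6.149230687=1.204035766
       θ'=0.085730008+0.041705·-0.576561993=0.061684490, θ̇'=-0.576561993+0.041705·-11.686407046=-1.063943599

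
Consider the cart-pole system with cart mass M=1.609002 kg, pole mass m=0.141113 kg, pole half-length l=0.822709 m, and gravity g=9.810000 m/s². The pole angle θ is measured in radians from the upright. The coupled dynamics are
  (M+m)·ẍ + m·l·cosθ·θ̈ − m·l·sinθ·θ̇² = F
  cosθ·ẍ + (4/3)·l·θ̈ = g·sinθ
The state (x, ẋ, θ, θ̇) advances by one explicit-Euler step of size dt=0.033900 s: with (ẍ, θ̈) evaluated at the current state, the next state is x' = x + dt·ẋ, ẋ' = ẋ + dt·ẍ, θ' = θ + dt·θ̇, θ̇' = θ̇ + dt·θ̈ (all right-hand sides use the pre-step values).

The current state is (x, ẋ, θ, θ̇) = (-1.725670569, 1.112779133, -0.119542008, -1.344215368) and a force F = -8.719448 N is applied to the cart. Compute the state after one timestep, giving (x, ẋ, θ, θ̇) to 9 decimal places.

(-1.687947356, 0.935192257, -0.165110909, -1.219633637)

sinθ=-0.119257496, cosθ=0.992863359
temp = (F + m·l·θ̇²·sinθ)/(M+m) = (-8.719448 + -0.025017083)/1.750115 = -4.996508848
θ̈ = (g·sinθ − cosθ·temp)/(l·(4/3 − m·cos²θ/(M+m))) = 3.674977307
ẍ = temp − m·l·θ̈·cosθ/(M+m) = -5.238550903
Euler: x'=-1.725670569+0.033900·1.112779133=-1.687947356, ẋ'=1.112779133+0.033900·-5.238550903=0.935192257
       θ'=-0.119542008+0.033900·-1.344215368=-0.165110909, θ̇'=-1.344215368+0.033900·3.674977307=-1.219633637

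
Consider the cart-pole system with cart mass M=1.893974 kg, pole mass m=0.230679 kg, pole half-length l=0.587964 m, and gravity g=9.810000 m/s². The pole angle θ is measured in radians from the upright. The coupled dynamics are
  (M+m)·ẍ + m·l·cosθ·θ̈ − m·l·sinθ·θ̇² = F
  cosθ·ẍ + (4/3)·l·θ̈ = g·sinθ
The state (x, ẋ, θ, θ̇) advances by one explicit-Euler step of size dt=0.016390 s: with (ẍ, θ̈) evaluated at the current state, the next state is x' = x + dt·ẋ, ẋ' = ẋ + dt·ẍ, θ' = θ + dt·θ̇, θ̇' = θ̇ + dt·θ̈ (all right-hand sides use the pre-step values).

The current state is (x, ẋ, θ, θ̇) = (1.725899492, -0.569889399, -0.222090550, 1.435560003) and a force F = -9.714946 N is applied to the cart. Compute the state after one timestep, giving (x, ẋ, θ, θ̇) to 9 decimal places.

(1.716559005, -0.648592075, -0.198561722, 1.488310003)

sinθ=-0.220269307, cosθ=0.975439097
temp = (F + m·l·θ̇²·sinθ)/(M+m) = (-9.714946 + -0.061568062)/2.124653 = -4.601463892
θ̈ = (g·sinθ − cosθ·temp)/(l·(4/3 − m·cos²θ/(M+m))) = 3.218425887
ẍ = temp − m·l·θ̈·cosθ/(M+m) = -4.801871616
Euler: x'=1.725899492+0.016390·-0.569889399=1.716559005, ẋ'=-0.569889399+0.016390·-4.801871616=-0.648592075
       θ'=-0.222090550+0.016390·1.435560003=-0.198561722, θ̇'=1.435560003+0.016390·3.218425887=1.488310003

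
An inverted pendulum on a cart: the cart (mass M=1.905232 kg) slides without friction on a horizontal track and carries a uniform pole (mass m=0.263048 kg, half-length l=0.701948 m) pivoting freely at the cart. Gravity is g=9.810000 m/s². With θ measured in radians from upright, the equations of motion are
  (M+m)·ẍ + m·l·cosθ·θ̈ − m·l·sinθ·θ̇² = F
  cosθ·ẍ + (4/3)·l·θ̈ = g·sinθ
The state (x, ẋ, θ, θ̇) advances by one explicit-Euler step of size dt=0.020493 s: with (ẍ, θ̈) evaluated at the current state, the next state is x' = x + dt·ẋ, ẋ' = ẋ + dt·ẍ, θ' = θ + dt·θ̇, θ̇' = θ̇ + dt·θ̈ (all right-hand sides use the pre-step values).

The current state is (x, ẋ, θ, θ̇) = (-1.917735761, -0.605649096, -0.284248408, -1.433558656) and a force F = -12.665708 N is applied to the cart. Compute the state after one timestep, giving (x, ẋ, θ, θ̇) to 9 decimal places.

(-1.930147328, -0.732033034, -0.313626326, -1.364178894)

sinθ=-0.280436098, cosθ=0.959872697
temp = (F + m·l·θ̇²·sinθ)/(M+m) = (-12.665708 + -0.106415477)/2.168280 = -5.890440108
θ̈ = (g·sinθ − cosθ·temp)/(l·(4/3 − m·cos²θ/(M+m))) = 3.385534690
ẍ = temp − m·l·θ̈·cosθ/(M+m) = -6.167175999
Euler: x'=-1.917735761+0.020493·-0.605649096=-1.930147328, ẋ'=-0.605649096+0.020493·-6.167175999=-0.732033034
       θ'=-0.284248408+0.020493·-1.433558656=-0.313626326, θ̇'=-1.433558656+0.020493·3.385534690=-1.364178894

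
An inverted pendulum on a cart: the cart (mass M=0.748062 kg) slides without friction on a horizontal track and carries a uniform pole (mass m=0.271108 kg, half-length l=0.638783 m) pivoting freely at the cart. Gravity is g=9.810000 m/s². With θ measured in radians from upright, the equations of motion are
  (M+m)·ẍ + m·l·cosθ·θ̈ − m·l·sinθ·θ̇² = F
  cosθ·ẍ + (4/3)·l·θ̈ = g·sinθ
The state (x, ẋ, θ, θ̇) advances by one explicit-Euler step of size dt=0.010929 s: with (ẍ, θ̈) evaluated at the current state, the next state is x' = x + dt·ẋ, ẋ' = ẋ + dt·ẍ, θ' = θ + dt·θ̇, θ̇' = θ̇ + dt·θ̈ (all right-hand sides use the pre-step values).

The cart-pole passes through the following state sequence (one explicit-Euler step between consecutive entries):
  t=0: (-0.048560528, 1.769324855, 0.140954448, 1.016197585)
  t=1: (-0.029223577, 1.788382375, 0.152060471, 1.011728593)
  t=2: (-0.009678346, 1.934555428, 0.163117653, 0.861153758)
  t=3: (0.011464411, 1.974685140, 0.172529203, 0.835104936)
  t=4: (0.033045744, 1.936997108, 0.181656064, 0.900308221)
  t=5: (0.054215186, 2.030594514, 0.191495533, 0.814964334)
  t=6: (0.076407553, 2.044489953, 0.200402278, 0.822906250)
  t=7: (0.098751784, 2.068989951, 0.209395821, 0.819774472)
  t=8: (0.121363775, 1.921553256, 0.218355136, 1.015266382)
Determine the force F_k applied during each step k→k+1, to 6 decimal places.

step 0→1:
  ẍ = (ẋ'−ẋ)/dt = (1.788382375−1.769324855)/0.010929 = 1.743757
  θ̈ = (θ̇'−θ̇)/dt = (1.011728593−1.016197585)/0.010929 = -0.408911
  sinθ=0.140488, cosθ=0.990082
  F = (M+m)·ẍ + m·l·cosθ·θ̈ − m·l·sinθ·θ̇² = 1.777185 + -0.070113 − 0.025124 = 1.681948
step 1→2:
  ẍ = (ẋ'−ẋ)/dt = (1.934555428−1.788382375)/0.010929 = 13.374788
  θ̈ = (θ̇'−θ̇)/dt = (0.861153758−1.011728593)/0.010929 = -13.777549
  sinθ=0.151475, cosθ=0.988461
  F = (M+m)·ẍ + m·l·cosθ·θ̈ − m·l·sinθ·θ̇² = 13.631182 + -2.358453 − 0.026851 = 11.245878
step 2→3:
  ẍ = (ẋ'−ẋ)/dt = (1.974685140−1.934555428)/0.010929 = 3.671856
  θ̈ = (θ̇'−θ̇)/dt = (0.835104936−0.861153758)/0.010929 = -2.383459
  sinθ=0.162395, cosθ=0.986726
  F = (M+m)·ẍ + m·l·cosθ·θ̈ − m·l·sinθ·θ̇² = 3.742245 + -0.407286 − 0.020856 = 3.314103
step 3→4:
  ẍ = (ẋ'−ẋ)/dt = (1.936997108−1.974685140)/0.010929 = -3.448443
  θ̈ = (θ̇'−θ̇)/dt = (0.900308221−0.835104936)/0.010929 = 5.966080
  sinθ=0.171675, cosθ=0.985154
  F = (M+m)·ẍ + m·l·cosθ·θ̈ − m·l·sinθ·θ̇² = -3.514550 + 1.017862 − 0.020734 = -2.517422
step 4→5:
  ẍ = (ẋ'−ẋ)/dt = (2.030594514−1.936997108)/0.010929 = 8.564133
  θ̈ = (θ̇'−θ̇)/dt = (0.814964334−0.900308221)/0.010929 = -7.808938
  sinθ=0.180659, cosθ=0.983546
  F = (M+m)·ẍ + m·l·cosθ·θ̈ − m·l·sinθ·θ̇² = 8.728307 + -1.330094 − 0.025359 = 7.372854
step 5→6:
  ẍ = (ẋ'−ẋ)/dt = (2.044489953−2.030594514)/0.010929 = 1.271428
  θ̈ = (θ̇'−θ̇)/dt = (0.822906250−0.814964334)/0.010929 = 0.726683
  sinθ=0.190327, cosθ=0.981721
  F = (M+m)·ẍ + m·l·cosθ·θ̈ − m·l·sinθ·θ̇² = 1.295801 + 0.123546 − 0.021891 = 1.397456
step 6→7:
  ẍ = (ẋ'−ẋ)/dt = (2.068989951−2.044489953)/0.010929 = 2.241742
  θ̈ = (θ̇'−θ̇)/dt = (0.819774472−0.822906250)/0.010929 = -0.286557
  sinθ=0.199064, cosθ=0.979987
  F = (M+m)·ẍ + m·l·cosθ·θ̈ − m·l·sinθ·θ̇² = 2.284716 + -0.048632 − 0.023345 = 2.212739
step 7→8:
  ẍ = (ẋ'−ẋ)/dt = (1.921553256−2.068989951)/0.010929 = -13.490410
  θ̈ = (θ̇'−θ̇)/dt = (1.015266382−0.819774472)/0.010929 = 17.887447
  sinθ=0.207869, cosθ=0.978157
  F = (M+m)·ẍ + m·l·cosθ·θ̈ − m·l·sinθ·θ̇² = -13.749022 + 3.030069 − 0.024192 = -10.743145

F_0 = 1.681948 N
F_1 = 11.245878 N
F_2 = 3.314103 N
F_3 = -2.517422 N
F_4 = 7.372854 N
F_5 = 1.397456 N
F_6 = 2.212739 N
F_7 = -10.743145 N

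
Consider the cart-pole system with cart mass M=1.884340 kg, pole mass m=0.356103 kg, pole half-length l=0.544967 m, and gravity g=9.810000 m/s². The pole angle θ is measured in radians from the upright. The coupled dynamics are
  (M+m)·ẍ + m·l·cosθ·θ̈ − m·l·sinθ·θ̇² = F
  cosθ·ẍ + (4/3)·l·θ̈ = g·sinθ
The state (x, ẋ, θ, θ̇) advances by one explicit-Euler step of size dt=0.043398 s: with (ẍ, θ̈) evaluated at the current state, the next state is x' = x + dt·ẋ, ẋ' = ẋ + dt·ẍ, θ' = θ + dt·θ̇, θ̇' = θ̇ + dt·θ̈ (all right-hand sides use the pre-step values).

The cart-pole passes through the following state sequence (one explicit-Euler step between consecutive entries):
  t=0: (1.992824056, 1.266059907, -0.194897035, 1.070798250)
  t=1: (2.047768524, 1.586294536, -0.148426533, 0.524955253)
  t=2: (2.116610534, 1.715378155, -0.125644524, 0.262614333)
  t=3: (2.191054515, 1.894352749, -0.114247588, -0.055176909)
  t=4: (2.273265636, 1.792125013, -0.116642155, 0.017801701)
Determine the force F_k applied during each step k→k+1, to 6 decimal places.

step 0→1:
  ẍ = (ẋ'−ẋ)/dt = (1.586294536−1.266059907)/0.043398 = 7.379018
  θ̈ = (θ̇'−θ̇)/dt = (0.524955253−1.070798250)/0.043398 = -12.577607
  sinθ=-0.193666, cosθ=0.981068
  F = (M+m)·ẍ + m·l·cosθ·θ̈ − m·l·sinθ·θ̇² = 16.532270 + -2.394654 − -0.043094 = 14.180709
step 1→2:
  ẍ = (ẋ'−ẋ)/dt = (1.715378155−1.586294536)/0.043398 = 2.974414
  θ̈ = (θ̇'−θ̇)/dt = (0.262614333−0.524955253)/0.043398 = -6.045000
  sinθ=-0.147882, cosθ=0.989005
  F = (M+m)·ẍ + m·l·cosθ·θ̈ − m·l·sinθ·θ̇² = 6.664005 + -1.160221 − -0.007909 = 5.511693
step 2→3:
  ẍ = (ẋ'−ẋ)/dt = (1.894352749−1.715378155)/0.043398 = 4.124029
  θ̈ = (θ̇'−θ̇)/dt = (-0.055176909−0.262614333)/0.043398 = -7.322716
  sinθ=-0.125314, cosθ=0.992117
  F = (M+m)·ẍ + m·l·cosθ·θ̈ − m·l·sinθ·θ̇² = 9.239651 + -1.409876 − -0.001677 = 7.831452
step 3→4:
  ẍ = (ẋ'−ẋ)/dt = (1.792125013−1.894352749)/0.043398 = -2.355586
  θ̈ = (θ̇'−θ̇)/dt = (0.017801701−-0.055176909)/0.043398 = 1.681612
  sinθ=-0.113999, cosθ=0.993481
  F = (M+m)·ẍ + m·l·cosθ·θ̈ − m·l·sinθ·θ̇² = -5.277557 + 0.324214 − -0.000067 = -4.953276

F_0 = 14.180709 N
F_1 = 5.511693 N
F_2 = 7.831452 N
F_3 = -4.953276 N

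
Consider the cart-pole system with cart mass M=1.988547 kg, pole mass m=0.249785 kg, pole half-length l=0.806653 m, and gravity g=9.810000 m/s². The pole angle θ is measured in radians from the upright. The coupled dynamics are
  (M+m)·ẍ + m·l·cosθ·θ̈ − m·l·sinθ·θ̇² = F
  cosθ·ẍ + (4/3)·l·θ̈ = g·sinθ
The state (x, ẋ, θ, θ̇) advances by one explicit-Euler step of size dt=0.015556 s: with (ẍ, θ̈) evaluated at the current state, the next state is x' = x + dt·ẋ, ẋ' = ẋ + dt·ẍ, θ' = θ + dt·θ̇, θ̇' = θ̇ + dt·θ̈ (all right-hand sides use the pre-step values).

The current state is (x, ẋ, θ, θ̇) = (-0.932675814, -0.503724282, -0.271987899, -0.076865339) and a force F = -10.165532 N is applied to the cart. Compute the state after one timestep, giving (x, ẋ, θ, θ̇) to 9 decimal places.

sinθ=-0.268646788, cosθ=0.963238757
temp = (F + m·l·θ̇²·sinθ)/(M+m) = (-10.165532 + -0.000319813)/2.238332 = -4.541708653
θ̈ = (g·sinθ − cosθ·temp)/(l·(4/3 − m·cos²θ/(M+m))) = 1.753323034
ẍ = temp − m·l·θ̈·cosθ/(M+m) = -4.693736971
Euler: x'=-0.932675814+0.015556·-0.503724282=-0.940511749, ẋ'=-0.503724282+0.015556·-4.693736971=-0.576740054
       θ'=-0.271987899+0.015556·-0.076865339=-0.273183616, θ̇'=-0.076865339+0.015556·1.753323034=-0.049590646

(-0.940511749, -0.576740054, -0.273183616, -0.049590646)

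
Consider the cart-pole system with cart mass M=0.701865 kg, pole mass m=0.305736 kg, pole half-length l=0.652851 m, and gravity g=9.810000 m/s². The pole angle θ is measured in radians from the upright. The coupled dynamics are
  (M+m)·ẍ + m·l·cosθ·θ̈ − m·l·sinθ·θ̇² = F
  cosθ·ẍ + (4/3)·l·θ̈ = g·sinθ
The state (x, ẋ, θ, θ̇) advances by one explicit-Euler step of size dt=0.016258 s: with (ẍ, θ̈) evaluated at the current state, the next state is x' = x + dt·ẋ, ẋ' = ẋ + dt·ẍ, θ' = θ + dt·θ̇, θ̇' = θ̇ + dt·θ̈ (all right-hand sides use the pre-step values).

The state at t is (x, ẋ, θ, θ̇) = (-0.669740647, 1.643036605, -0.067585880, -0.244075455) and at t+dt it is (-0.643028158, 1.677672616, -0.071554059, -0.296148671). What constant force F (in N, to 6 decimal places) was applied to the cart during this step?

ẍ = (ẋ'−ẋ)/dt = (1.677672616−1.643036605)/0.016258 = 2.130398
θ̈ = (θ̇'−θ̇)/dt = (-0.296148671−-0.244075455)/0.016258 = -3.202929
sinθ=-0.067534, cosθ=0.997717
F = (M+m)·ẍ + m·l·cosθ·θ̈ − m·l·sinθ·θ̇² = 2.146591 + -0.637845 − -0.000803 = 1.509549

F = 1.509549 N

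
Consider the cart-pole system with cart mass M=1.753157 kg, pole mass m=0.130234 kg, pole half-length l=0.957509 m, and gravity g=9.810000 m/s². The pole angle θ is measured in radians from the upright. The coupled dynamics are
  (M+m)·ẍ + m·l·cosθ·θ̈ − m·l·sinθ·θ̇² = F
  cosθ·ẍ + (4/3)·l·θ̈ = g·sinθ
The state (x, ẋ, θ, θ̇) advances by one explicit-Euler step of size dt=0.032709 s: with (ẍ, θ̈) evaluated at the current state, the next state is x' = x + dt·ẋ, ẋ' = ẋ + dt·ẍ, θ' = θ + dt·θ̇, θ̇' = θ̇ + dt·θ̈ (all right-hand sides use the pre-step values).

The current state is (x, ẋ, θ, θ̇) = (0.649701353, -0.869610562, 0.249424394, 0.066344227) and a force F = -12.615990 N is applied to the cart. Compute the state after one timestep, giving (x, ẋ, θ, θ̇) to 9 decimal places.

sinθ=0.246846206, cosθ=0.969054668
temp = (F + m·l·θ̇²·sinθ)/(M+m) = (-12.615990 + 0.000135488)/1.883391 = -6.698478708
θ̈ = (g·sinθ − cosθ·temp)/(l·(4/3 − m·cos²θ/(M+m))) = 7.338603818
ẍ = temp − m·l·θ̈·cosθ/(M+m) = -7.169335104
Euler: x'=0.649701353+0.032709·-0.869610562=0.621257261, ẋ'=-0.869610562+0.032709·-7.169335104=-1.104112344
       θ'=0.249424394+0.032709·0.066344227=0.251594447, θ̇'=0.066344227+0.032709·7.338603818=0.306382619

(0.621257261, -1.104112344, 0.251594447, 0.306382619)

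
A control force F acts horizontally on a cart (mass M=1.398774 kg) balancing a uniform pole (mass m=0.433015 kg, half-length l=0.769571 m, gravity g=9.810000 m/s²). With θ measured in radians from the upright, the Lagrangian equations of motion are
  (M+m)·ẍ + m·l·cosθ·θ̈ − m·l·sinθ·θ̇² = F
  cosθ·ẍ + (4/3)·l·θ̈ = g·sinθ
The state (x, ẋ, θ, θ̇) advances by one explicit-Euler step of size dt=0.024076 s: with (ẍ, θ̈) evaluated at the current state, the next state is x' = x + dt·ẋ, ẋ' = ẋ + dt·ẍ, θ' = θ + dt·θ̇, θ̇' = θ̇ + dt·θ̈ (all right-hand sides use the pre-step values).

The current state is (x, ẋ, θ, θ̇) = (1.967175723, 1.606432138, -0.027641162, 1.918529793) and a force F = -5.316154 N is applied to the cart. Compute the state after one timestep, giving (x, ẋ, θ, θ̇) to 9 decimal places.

sinθ=-0.027637642, cosθ=0.999618007
temp = (F + m·l·θ̇²·sinθ)/(M+m) = (-5.316154 + -0.033899221)/1.831789 = -2.920671115
θ̈ = (g·sinθ − cosθ·temp)/(l·(4/3 − m·cos²θ/(M+m))) = 3.136778207
ẍ = temp − m·l·θ̈·cosθ/(M+m) = -3.491090231
Euler: x'=1.967175723+0.024076·1.606432138=2.005852183, ẋ'=1.606432138+0.024076·-3.491090231=1.522380650
       θ'=-0.027641162+0.024076·1.918529793=0.018549361, θ̇'=1.918529793+0.024076·3.136778207=1.994050865

(2.005852183, 1.522380650, 0.018549361, 1.994050865)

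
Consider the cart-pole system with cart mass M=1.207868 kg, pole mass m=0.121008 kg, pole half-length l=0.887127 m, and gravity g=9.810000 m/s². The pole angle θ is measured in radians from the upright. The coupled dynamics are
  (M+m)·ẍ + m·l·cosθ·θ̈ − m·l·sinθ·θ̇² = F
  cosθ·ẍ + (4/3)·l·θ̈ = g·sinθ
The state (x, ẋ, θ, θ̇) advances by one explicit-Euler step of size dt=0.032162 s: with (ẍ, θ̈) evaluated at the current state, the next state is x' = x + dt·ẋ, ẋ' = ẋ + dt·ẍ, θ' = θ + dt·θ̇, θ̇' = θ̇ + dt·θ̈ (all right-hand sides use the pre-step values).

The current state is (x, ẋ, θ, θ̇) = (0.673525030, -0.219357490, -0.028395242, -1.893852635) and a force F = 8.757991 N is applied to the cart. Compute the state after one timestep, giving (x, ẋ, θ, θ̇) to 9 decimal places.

(0.666470054, 0.008503219, -0.089305330, -2.093987405)

sinθ=-0.028391426, cosθ=0.999596882
temp = (F + m·l·θ̇²·sinθ)/(M+m) = (8.757991 + -0.010931492)/1.328876 = 6.582299257
θ̈ = (g·sinθ − cosθ·temp)/(l·(4/3 − m·cos²θ/(M+m))) = -6.222709103
ẍ = temp − m·l·θ̈·cosθ/(M+m) = 7.084780454
Euler: x'=0.673525030+0.032162·-0.219357490=0.666470054, ẋ'=-0.219357490+0.032162·7.084780454=0.008503219
       θ'=-0.028395242+0.032162·-1.893852635=-0.089305330, θ̇'=-1.893852635+0.032162·-6.222709103=-2.093987405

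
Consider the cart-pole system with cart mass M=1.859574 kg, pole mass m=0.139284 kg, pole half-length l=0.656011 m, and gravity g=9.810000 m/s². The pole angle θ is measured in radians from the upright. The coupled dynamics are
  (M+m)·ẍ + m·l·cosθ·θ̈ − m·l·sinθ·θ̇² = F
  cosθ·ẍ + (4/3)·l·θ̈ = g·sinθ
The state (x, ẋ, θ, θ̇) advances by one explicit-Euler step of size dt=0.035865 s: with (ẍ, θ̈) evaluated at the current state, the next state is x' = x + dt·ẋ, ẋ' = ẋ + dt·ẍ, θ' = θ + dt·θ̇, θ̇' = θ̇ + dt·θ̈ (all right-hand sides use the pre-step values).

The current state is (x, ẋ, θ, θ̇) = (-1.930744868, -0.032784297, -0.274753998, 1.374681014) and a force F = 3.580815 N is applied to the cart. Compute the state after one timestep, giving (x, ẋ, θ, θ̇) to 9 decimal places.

(-1.931920677, 0.038896760, -0.225451063, 1.186670791)

sinθ=-0.271310170, cosθ=0.962491970
temp = (F + m·l·θ̇²·sinθ)/(M+m) = (3.580815 + -0.046847055)/1.998858 = 1.767993497
θ̈ = (g·sinθ − cosθ·temp)/(l·(4/3 − m·cos²θ/(M+m))) = -5.242164303
ẍ = temp − m·l·θ̈·cosθ/(M+m) = 1.998635368
Euler: x'=-1.930744868+0.035865·-0.032784297=-1.931920677, ẋ'=-0.032784297+0.035865·1.998635368=0.038896760
       θ'=-0.274753998+0.035865·1.374681014=-0.225451063, θ̇'=1.374681014+0.035865·-5.242164303=1.186670791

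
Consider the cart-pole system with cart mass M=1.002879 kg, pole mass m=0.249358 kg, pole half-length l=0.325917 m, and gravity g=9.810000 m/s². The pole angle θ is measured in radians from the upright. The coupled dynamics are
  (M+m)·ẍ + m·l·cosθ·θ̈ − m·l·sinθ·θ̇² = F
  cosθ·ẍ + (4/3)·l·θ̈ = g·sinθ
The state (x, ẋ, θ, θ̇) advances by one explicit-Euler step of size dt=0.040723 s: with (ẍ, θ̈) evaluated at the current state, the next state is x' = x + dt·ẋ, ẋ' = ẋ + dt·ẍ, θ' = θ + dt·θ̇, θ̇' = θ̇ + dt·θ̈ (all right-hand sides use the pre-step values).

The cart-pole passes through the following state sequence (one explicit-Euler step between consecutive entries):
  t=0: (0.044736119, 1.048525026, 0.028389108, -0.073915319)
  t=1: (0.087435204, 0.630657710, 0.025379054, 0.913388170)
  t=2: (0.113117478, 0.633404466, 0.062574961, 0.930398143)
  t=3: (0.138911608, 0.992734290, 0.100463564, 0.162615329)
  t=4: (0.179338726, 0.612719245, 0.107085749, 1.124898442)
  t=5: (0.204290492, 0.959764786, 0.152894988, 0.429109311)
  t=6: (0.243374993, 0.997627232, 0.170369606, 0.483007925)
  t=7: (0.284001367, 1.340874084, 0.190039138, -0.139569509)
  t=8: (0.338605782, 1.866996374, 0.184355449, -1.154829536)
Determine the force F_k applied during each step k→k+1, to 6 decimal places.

F_0 = -10.879935 N
F_1 = 0.116678 N
F_2 = 9.515786 N
F_3 = -9.774998 N
F_4 = 9.280082 N
F_5 = 1.268305 N
F_6 = 9.327190 N
F_7 = 14.188367 N

step 0→1:
  ẍ = (ẋ'−ẋ)/dt = (0.630657710−1.048525026)/0.040723 = -10.261211
  θ̈ = (θ̇'−θ̇)/dt = (0.913388170−-0.073915319)/0.040723 = 24.244370
  sinθ=0.028385, cosθ=0.999597
  F = (M+m)·ẍ + m·l·cosθ·θ̈ − m·l·sinθ·θ̇² = -12.849469 + 1.969546 − 0.000013 = -10.879935
step 1→2:
  ẍ = (ẋ'−ẋ)/dt = (0.633404466−0.630657710)/0.040723 = 0.067450
  θ̈ = (θ̇'−θ̇)/dt = (0.930398143−0.913388170)/0.040723 = 0.417699
  sinθ=0.025376, cosθ=0.999678
  F = (M+m)·ẍ + m·l·cosθ·θ̈ − m·l·sinθ·θ̇² = 0.084463 + 0.033936 − 0.001721 = 0.116678
step 2→3:
  ẍ = (ẋ'−ẋ)/dt = (0.992734290−0.633404466)/0.040723 = 8.823756
  θ̈ = (θ̇'−θ̇)/dt = (0.162615329−0.930398143)/0.040723 = -18.853788
  sinθ=0.062534, cosθ=0.998043
  F = (M+m)·ẍ + m·l·cosθ·θ̈ − m·l·sinθ·θ̇² = 11.049434 + -1.529249 − 0.004399 = 9.515786
step 3→4:
  ẍ = (ẋ'−ẋ)/dt = (0.612719245−0.992734290)/0.040723 = -9.331706
  θ̈ = (θ̇'−θ̇)/dt = (1.124898442−0.162615329)/0.040723 = 23.629966
  sinθ=0.100295, cosθ=0.994958
  F = (M+m)·ẍ + m·l·cosθ·θ̈ − m·l·sinθ·θ̇² = -11.685507 + 1.910724 − 0.000216 = -9.774998
step 4→5:
  ẍ = (ẋ'−ẋ)/dt = (0.959764786−0.612719245)/0.040723 = 8.522102
  θ̈ = (θ̇'−θ̇)/dt = (0.429109311−1.124898442)/0.040723 = -17.085901
  sinθ=0.106881, cosθ=0.994272
  F = (M+m)·ẍ + m·l·cosθ·θ̈ − m·l·sinθ·θ̇² = 10.671691 + -1.380617 − 0.010992 = 9.280082
step 5→6:
  ẍ = (ẋ'−ẋ)/dt = (0.997627232−0.959764786)/0.040723 = 0.929756
  θ̈ = (θ̇'−θ̇)/dt = (0.483007925−0.429109311)/0.040723 = 1.323542
  sinθ=0.152300, cosθ=0.988334
  F = (M+m)·ẍ + m·l·cosθ·θ̈ − m·l·sinθ·θ̇² = 1.164275 + 0.106309 − 0.002279 = 1.268305
step 6→7:
  ẍ = (ẋ'−ẋ)/dt = (1.340874084−0.997627232)/0.040723 = 8.428820
  θ̈ = (θ̇'−θ̇)/dt = (-0.139569509−0.483007925)/0.040723 = -15.288103
  sinθ=0.169547, cosθ=0.985522
  F = (M+m)·ẍ + m·l·cosθ·θ̈ − m·l·sinθ·θ̇² = 10.554881 + -1.224476 − 0.003215 = 9.327190
step 7→8:
  ẍ = (ẋ'−ẋ)/dt = (1.866996374−1.340874084)/0.040723 = 12.919537
  θ̈ = (θ̇'−θ̇)/dt = (-1.154829536−-0.139569509)/0.040723 = -24.930875
  sinθ=0.188897, cosθ=0.981997
  F = (M+m)·ẍ + m·l·cosθ·θ̈ − m·l·sinθ·θ̇² = 16.178322 + -1.989656 − 0.000299 = 14.188367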